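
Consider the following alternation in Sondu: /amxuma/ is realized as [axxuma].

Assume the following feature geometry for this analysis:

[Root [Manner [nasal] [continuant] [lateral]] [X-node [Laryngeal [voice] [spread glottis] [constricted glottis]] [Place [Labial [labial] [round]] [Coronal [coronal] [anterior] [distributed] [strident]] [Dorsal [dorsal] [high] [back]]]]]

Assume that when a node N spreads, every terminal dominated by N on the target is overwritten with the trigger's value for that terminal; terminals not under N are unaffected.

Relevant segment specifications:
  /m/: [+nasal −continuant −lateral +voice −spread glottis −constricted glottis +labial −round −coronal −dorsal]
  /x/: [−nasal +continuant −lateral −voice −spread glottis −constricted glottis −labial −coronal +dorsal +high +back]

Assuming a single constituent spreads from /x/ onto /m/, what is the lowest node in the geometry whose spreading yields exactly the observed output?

Root

The alternation /m/ → [x] changes [voice], [nasal], [continuant], [labial], [round], [dorsal], [high], [back] and nothing else.
The smallest constituent containing every changed terminal is Root — each of its daughters lacks at least one of the affected features.
Spreading Root from /x/ overwrites each of those terminals with /x/'s values, yielding exactly [x].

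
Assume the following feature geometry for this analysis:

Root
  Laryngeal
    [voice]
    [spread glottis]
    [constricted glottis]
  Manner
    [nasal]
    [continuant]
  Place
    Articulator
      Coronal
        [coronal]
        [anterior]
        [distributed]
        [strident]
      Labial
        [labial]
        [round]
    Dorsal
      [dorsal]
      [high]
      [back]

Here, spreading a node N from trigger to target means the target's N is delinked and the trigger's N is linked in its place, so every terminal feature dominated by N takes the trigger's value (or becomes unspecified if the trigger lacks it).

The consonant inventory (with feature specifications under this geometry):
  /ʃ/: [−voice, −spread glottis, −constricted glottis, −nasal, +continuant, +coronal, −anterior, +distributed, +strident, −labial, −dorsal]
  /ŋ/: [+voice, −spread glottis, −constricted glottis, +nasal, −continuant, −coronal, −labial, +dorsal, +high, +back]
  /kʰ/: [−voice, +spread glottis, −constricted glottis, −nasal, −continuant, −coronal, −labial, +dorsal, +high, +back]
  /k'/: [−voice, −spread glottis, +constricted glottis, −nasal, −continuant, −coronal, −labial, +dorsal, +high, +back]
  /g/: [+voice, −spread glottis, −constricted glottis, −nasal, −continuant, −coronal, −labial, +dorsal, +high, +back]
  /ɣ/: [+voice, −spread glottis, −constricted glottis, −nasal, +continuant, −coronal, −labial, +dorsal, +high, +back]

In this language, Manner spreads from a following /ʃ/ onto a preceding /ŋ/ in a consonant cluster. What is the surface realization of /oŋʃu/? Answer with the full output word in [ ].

[oɣʃu]

Terminals under Manner in this geometry: [nasal], [continuant].
The target acquires /ʃ/'s values for everything under Manner — [−nasal], [+continuant] — while keeping its own [voice], [spread glottis], [constricted glottis], ….
The resulting bundle matches /ɣ/ in the inventory; substituting it for /ŋ/ gives [oɣʃu].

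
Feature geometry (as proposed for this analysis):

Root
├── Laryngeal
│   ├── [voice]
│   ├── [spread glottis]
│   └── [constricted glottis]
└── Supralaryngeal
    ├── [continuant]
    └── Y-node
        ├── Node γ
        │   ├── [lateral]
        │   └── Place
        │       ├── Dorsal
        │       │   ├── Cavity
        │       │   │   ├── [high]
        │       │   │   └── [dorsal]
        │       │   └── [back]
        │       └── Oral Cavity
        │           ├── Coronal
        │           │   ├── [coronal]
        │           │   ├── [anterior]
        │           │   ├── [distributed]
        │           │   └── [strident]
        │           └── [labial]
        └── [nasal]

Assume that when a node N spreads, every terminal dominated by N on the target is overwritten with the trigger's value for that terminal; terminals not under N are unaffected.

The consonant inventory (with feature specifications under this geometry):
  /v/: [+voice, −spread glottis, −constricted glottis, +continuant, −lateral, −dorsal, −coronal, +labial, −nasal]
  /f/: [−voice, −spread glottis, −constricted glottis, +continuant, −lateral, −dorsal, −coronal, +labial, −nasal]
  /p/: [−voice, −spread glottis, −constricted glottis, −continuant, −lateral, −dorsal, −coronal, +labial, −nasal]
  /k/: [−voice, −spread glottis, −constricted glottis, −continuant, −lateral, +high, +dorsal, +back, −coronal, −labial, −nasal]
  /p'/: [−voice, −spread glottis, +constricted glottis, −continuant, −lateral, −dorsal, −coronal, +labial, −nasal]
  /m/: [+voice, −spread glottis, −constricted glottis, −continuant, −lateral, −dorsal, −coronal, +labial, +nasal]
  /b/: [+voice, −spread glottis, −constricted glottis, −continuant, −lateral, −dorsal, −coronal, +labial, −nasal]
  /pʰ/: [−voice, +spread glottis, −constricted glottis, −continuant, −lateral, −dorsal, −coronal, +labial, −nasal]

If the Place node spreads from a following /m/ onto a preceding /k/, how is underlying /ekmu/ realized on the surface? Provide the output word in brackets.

The Place node dominates the terminals [high], [dorsal], [back], [coronal], [anterior], [distributed], [strident], [labial].
After delinking /k/'s Place and linking /m/'s, the affected terminals become [−dorsal], [−coronal], [+labial]; [voice], [spread glottis], [constricted glottis], … (outside Place) are retained from /k/.
Among the inventory, only /p/ has exactly this specification, giving the surface form [epmu].

[epmu]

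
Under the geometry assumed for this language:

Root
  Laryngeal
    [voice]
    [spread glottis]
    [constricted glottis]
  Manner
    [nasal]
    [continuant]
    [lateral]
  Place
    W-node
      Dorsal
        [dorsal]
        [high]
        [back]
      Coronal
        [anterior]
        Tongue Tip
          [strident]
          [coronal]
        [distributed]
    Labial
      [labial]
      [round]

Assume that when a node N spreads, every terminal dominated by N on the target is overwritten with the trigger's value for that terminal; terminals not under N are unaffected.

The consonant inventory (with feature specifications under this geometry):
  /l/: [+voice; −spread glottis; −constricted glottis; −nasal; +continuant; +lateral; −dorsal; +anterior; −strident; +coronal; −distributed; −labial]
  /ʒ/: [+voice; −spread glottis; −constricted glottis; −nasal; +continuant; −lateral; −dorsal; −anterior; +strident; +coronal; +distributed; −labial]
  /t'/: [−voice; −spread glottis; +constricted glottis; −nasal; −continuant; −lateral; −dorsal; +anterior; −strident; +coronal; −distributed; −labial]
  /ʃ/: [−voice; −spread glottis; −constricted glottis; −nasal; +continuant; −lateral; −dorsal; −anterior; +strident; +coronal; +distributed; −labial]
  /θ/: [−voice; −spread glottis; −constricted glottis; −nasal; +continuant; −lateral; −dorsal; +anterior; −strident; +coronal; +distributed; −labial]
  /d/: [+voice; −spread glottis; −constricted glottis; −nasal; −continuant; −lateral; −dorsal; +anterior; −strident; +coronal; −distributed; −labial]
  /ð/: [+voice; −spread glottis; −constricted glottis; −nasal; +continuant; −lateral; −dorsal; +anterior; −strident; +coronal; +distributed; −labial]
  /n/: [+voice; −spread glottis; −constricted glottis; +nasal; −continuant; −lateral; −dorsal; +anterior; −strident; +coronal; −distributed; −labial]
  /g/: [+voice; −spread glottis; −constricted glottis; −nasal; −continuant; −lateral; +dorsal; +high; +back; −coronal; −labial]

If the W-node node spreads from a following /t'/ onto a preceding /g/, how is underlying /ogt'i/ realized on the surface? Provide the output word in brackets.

[odt'i]

Terminals under W-node in this geometry: [dorsal], [high], [back], [anterior], [strident], [coronal], [distributed].
After delinking /g/'s W-node and linking /t'/'s, the affected terminals become [−dorsal], [+anterior], [−strident], [+coronal], [−distributed]; [voice], [spread glottis], [constricted glottis], … (outside W-node) are retained from /g/.
The resulting bundle matches /d/ in the inventory; substituting it for /g/ gives [odt'i].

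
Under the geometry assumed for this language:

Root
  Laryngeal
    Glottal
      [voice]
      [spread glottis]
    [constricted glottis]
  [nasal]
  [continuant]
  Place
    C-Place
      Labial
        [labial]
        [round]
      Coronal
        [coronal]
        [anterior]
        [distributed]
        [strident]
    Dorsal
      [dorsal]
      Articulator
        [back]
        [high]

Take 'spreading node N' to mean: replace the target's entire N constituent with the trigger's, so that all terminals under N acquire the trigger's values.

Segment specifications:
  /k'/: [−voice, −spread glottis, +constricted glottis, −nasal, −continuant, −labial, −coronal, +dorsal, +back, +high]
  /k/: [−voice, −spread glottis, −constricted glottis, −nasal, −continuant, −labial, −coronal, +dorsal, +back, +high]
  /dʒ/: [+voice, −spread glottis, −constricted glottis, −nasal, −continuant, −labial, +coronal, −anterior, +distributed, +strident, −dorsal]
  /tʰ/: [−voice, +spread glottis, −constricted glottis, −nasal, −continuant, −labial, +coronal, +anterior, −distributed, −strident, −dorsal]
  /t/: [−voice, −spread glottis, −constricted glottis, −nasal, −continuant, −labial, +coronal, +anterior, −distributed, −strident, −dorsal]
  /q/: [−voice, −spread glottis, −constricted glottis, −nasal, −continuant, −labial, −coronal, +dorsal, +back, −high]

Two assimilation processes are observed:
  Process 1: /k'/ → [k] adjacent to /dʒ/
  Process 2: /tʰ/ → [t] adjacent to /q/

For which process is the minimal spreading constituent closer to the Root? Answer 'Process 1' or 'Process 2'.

In Process 1, [constricted glottis] changes, so the minimal spreading node is [constricted glottis] at depth 2.
Process 2 alters [spread glottis]; the lowest dominating node is [spread glottis] (depth 3 from Root).
[constricted glottis] is closer to Root than [spread glottis], so Process 1 spreads the higher node.

Process 1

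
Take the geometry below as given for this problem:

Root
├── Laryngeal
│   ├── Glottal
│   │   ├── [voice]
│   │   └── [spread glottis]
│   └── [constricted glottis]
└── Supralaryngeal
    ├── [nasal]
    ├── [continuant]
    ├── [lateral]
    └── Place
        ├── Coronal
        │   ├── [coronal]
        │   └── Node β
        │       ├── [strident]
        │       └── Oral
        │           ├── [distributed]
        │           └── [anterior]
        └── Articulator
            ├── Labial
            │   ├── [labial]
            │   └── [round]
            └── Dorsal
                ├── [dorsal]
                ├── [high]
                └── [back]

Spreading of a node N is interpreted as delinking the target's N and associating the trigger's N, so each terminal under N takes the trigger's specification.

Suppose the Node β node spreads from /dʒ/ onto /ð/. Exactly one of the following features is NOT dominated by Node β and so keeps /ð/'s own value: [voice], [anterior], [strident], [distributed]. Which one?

[voice]

The terminals dominated by Node β are [strident], [distributed], [anterior].
Of the listed options, [distributed], [anterior], [strident] are among these and would be overwritten by spreading Node β.
But [voice] is a dependent of Glottal, outside Node β; it is therefore untouched by the spreading.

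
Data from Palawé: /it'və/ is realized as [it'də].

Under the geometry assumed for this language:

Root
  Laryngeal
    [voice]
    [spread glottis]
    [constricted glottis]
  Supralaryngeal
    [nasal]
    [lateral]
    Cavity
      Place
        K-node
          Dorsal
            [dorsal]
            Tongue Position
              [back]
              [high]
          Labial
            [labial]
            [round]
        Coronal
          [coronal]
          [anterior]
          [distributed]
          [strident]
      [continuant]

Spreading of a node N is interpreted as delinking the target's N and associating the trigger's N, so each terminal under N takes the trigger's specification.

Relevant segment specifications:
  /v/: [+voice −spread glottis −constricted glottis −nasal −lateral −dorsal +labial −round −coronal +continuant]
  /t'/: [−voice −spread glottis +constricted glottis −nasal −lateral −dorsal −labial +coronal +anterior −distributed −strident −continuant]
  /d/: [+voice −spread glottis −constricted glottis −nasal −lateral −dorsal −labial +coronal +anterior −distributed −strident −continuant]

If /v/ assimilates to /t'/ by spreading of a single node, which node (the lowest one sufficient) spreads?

The alternation /v/ → [d] changes [continuant], [labial], [round], [coronal], [anterior], [distributed], [strident] and nothing else.
In this geometry the lowest node dominating all of them is Cavity: every daughter of Cavity dominates only a proper subset, so no lower node suffices.
Spreading Cavity from /t'/ overwrites each of those terminals with /t'/'s values, yielding exactly [d].
[voice], [constricted glottis] stay as in /v/ although /t'/ differs there, so no node dominating them spread; among the remaining candidates Cavity is the lowest that derives the output.

Cavity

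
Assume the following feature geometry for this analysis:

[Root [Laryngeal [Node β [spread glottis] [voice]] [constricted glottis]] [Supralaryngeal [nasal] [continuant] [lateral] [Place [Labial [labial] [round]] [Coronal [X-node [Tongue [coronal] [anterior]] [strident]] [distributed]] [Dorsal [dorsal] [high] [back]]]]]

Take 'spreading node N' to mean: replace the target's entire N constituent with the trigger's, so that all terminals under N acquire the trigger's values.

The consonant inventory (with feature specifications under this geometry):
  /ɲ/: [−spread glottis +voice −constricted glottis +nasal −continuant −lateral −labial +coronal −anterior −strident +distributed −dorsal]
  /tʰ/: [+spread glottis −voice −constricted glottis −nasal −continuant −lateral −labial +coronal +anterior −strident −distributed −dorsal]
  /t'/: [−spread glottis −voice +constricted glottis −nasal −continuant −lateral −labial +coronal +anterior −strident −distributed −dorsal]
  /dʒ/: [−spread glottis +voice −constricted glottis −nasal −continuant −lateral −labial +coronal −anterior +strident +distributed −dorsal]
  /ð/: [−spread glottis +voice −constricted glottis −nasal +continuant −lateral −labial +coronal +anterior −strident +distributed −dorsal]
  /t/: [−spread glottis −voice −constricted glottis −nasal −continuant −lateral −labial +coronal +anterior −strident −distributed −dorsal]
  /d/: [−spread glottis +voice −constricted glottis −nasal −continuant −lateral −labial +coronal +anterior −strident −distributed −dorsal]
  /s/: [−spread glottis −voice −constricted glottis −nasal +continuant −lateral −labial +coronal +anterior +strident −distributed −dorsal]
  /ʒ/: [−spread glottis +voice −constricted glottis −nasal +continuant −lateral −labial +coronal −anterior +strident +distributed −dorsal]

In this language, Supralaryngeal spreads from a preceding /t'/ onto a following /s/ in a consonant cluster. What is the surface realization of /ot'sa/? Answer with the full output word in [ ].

[ot'ta]

The Supralaryngeal node dominates the terminals [nasal], [continuant], [lateral], [labial], [round], [coronal], [anterior], [strident], [distributed], [dorsal], [high], [back].
Spreading Supralaryngeal from /t'/ onto /s/ replaces those values with /t'/'s: [−nasal], [−continuant], [−lateral], [−labial], [+coronal], [+anterior], [−strident], [−distributed], [−dorsal]. Features outside Supralaryngeal ([spread glottis], [voice], [constricted glottis]) stay as in /s/.
The resulting bundle matches /t/ in the inventory; substituting it for /s/ gives [ot'ta].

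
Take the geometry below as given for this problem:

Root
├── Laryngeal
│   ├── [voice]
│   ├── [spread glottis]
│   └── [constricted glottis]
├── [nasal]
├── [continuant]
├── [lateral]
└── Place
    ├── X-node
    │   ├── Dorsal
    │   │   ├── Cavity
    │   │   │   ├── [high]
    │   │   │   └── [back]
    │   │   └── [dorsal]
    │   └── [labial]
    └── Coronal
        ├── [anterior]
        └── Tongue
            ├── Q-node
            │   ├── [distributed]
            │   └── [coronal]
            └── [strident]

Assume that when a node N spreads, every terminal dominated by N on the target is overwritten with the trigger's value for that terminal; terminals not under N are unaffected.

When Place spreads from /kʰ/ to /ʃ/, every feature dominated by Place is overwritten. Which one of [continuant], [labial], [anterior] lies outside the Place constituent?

Place dominates exactly [high], [back], [dorsal], [labial], [anterior], [distributed], [coronal], [strident].
[anterior], [labial] all lie under Place, so they are overwritten when Place spreads.
But [continuant] is a dependent of Root, outside Place; it is therefore untouched by the spreading.

[continuant]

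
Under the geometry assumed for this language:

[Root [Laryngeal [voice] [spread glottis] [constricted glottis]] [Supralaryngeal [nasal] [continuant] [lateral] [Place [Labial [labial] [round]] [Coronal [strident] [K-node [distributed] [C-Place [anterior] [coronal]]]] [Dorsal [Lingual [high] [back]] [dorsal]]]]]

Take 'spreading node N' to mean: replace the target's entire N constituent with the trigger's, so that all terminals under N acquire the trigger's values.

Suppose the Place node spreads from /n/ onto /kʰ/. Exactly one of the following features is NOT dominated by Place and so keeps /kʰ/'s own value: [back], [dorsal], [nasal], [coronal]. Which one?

[nasal]

Place dominates exactly [labial], [round], [strident], [distributed], [anterior], [coronal], [high], [back], [dorsal].
Spreading Place replaces [coronal], [back], [dorsal] with the trigger's values, since each sits inside the Place constituent.
But [nasal] is a dependent of Supralaryngeal, outside Place; it is therefore untouched by the spreading.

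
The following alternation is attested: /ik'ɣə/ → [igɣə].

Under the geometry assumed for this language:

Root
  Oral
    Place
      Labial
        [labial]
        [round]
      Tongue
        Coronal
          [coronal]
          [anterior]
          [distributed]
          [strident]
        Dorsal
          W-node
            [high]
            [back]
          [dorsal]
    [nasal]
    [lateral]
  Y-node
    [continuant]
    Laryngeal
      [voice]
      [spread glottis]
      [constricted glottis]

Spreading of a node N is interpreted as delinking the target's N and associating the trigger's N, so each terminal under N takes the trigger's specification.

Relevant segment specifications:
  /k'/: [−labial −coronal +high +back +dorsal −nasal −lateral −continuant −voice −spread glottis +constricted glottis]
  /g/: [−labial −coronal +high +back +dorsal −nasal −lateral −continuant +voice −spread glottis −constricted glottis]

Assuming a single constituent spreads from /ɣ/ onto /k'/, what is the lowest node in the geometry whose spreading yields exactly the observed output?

Comparing /k'/ with its surface form [g], the features that change are [voice], [constricted glottis].
In this geometry the lowest node dominating all of them is Laryngeal: every daughter of Laryngeal dominates only a proper subset, so no lower node suffices.
Spreading Laryngeal from /ɣ/ overwrites each of those terminals with /ɣ/'s values, yielding exactly [g].
Since [continuant] is preserved even though /ɣ/ disagrees there, no node above Laryngeal spread.

Laryngeal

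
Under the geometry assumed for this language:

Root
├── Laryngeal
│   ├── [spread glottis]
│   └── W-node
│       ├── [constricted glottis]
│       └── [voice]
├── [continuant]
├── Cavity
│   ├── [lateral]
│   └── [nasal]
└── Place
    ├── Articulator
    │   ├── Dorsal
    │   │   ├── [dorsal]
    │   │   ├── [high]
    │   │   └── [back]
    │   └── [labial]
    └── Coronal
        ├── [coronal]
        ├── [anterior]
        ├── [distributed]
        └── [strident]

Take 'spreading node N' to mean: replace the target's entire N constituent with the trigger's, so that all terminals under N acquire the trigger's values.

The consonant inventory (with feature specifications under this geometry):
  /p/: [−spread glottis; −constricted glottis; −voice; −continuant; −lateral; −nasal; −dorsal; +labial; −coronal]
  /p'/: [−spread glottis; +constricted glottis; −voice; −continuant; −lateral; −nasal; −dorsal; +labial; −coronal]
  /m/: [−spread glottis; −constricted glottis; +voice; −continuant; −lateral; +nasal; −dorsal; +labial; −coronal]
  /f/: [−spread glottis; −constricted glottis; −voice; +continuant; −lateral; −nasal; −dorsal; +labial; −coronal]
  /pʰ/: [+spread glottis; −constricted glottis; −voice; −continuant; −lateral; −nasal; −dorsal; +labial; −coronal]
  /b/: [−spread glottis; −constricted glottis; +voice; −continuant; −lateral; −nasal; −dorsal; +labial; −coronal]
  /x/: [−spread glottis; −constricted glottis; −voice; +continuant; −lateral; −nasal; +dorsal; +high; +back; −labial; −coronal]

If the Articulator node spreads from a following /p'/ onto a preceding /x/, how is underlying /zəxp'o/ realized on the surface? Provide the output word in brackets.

Articulator immediately or transitively dominates [dorsal], [high], [back], [labial].
After delinking /x/'s Articulator and linking /p'/'s, the affected terminals become [−dorsal], [+labial]; [spread glottis], [constricted glottis], [voice], … (outside Articulator) are retained from /x/.
This feature bundle is that of [f], so /zəxp'o/ surfaces as [zəfp'o].

[zəfp'o]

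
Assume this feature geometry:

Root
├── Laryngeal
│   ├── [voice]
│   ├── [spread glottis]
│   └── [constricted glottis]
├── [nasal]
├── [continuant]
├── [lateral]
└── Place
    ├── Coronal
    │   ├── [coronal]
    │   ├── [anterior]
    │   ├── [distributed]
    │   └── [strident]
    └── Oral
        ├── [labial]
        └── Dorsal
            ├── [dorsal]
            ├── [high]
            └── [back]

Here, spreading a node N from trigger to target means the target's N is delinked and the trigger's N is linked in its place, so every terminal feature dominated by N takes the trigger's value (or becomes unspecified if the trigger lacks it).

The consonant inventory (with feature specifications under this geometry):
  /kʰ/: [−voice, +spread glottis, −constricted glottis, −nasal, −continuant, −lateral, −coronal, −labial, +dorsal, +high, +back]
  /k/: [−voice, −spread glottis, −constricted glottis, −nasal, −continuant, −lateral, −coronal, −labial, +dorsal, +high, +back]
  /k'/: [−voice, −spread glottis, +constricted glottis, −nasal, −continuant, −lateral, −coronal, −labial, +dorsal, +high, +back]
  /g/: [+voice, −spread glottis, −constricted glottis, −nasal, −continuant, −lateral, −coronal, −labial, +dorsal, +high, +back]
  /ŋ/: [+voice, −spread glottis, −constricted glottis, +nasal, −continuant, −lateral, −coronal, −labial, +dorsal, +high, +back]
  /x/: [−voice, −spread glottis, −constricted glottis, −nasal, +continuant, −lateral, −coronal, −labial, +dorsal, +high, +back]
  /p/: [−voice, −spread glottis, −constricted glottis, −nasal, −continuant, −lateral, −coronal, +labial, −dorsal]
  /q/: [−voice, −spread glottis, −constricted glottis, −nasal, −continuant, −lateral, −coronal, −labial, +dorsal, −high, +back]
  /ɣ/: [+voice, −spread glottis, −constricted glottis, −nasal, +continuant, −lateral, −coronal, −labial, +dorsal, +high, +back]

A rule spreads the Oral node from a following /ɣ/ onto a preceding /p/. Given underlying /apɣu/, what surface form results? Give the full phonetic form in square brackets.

The Oral node dominates the terminals [labial], [dorsal], [high], [back].
Spreading Oral from /ɣ/ onto /p/ replaces those values with /ɣ/'s: [−labial], [+dorsal], [+high], [+back]. Features outside Oral ([voice], [spread glottis], [constricted glottis], …) stay as in /p/.
Among the inventory, only /k/ has exactly this specification, giving the surface form [akɣu].

[akɣu]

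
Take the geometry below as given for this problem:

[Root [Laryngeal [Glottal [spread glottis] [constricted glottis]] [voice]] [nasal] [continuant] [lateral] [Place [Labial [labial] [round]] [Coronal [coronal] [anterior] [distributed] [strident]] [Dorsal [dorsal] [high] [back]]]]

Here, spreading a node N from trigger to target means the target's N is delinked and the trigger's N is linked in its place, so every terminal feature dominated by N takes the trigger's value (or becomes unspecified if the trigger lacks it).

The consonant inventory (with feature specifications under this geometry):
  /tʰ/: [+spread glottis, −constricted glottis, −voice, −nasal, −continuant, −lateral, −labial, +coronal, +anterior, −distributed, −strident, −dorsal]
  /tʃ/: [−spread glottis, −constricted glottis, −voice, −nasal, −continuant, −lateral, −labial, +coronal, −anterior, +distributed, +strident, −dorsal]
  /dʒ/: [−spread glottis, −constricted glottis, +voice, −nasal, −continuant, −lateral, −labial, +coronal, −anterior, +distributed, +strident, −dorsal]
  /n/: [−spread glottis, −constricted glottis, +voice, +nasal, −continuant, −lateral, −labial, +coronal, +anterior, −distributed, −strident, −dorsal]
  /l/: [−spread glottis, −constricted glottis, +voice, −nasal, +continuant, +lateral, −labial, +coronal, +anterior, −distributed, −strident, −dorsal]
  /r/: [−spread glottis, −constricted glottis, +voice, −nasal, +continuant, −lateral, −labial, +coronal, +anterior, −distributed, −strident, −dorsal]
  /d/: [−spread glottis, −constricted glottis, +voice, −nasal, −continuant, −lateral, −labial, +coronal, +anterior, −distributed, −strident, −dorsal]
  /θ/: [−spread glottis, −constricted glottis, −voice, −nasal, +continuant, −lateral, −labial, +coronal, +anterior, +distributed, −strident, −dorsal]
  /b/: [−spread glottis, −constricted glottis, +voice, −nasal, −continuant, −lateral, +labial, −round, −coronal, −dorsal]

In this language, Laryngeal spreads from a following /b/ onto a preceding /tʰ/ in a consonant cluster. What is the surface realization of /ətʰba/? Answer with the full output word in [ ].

Laryngeal immediately or transitively dominates [spread glottis], [constricted glottis], [voice].
Spreading Laryngeal from /b/ onto /tʰ/ replaces those values with /b/'s: [−spread glottis], [−constricted glottis], [+voice]. Features outside Laryngeal ([nasal], [continuant], [lateral], …) stay as in /tʰ/.
The resulting bundle matches /d/ in the inventory; substituting it for /tʰ/ gives [ədba].

[ədba]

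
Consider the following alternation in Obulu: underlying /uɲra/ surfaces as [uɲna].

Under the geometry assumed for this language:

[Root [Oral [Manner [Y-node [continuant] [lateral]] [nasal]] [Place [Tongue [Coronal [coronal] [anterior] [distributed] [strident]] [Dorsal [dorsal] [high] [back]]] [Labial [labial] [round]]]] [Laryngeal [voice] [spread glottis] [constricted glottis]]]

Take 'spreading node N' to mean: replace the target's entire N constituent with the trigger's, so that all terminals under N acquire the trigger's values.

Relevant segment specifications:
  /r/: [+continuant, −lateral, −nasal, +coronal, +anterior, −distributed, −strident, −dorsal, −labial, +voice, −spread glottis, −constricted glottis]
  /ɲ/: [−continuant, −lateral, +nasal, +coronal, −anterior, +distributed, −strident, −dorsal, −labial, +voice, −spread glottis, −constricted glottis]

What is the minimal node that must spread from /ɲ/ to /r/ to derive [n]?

Manner

/r/ and [n] differ in [nasal], [continuant]; every other specified feature is identical.
The smallest constituent containing every changed terminal is Manner — each of its daughters lacks at least one of the affected features.
If Manner spreads, every terminal under it takes /ɲ/'s value, producing [n] as observed.
Had Oral or a higher node spread, [distributed], [anterior] would have taken /ɲ/'s values; they stay as in /r/, confirming the spreading constituent is exactly Manner.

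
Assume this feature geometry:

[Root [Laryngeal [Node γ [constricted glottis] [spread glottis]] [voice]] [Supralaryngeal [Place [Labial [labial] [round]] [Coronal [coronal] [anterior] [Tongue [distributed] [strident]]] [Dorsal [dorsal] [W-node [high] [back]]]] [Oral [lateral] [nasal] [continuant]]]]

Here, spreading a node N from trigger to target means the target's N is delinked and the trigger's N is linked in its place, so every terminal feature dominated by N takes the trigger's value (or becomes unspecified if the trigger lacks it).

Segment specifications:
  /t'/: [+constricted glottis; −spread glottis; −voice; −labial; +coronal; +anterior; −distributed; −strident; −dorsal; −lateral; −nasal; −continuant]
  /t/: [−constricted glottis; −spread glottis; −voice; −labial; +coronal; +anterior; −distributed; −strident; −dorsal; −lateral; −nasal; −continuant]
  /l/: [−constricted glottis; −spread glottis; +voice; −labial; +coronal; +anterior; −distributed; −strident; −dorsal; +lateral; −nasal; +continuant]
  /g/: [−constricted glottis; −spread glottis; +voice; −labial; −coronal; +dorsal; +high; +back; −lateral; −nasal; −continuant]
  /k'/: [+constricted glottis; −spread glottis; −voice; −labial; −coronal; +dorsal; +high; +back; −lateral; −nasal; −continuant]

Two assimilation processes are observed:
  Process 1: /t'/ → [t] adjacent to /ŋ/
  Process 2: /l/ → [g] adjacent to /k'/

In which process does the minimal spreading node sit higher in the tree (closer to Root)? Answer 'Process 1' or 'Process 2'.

Process 2

In Process 1, [constricted glottis] changes, so the minimal spreading node is [constricted glottis] at depth 3.
Process 2: the features that change are [continuant], [lateral], [coronal], [anterior], [distributed], [strident], [dorsal], [high], [back]; the minimal node is Supralaryngeal (depth 1).
Depth 1 < depth 3; Process 2 involves the structurally higher constituent Supralaryngeal.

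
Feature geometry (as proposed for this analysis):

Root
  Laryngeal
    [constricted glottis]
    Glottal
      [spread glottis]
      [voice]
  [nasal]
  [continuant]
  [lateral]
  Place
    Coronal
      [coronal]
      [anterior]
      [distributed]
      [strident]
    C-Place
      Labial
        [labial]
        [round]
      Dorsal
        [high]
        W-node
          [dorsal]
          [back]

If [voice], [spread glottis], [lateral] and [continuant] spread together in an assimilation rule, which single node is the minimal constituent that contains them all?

Root

[voice] is immediately dominated by Glottal.
[spread glottis] is immediately dominated by Glottal.
[lateral] is immediately dominated by Root.
[continuant] is immediately dominated by Root.
The listed terminals split across distinct daughters of Root, so Root itself is the smallest node containing them all.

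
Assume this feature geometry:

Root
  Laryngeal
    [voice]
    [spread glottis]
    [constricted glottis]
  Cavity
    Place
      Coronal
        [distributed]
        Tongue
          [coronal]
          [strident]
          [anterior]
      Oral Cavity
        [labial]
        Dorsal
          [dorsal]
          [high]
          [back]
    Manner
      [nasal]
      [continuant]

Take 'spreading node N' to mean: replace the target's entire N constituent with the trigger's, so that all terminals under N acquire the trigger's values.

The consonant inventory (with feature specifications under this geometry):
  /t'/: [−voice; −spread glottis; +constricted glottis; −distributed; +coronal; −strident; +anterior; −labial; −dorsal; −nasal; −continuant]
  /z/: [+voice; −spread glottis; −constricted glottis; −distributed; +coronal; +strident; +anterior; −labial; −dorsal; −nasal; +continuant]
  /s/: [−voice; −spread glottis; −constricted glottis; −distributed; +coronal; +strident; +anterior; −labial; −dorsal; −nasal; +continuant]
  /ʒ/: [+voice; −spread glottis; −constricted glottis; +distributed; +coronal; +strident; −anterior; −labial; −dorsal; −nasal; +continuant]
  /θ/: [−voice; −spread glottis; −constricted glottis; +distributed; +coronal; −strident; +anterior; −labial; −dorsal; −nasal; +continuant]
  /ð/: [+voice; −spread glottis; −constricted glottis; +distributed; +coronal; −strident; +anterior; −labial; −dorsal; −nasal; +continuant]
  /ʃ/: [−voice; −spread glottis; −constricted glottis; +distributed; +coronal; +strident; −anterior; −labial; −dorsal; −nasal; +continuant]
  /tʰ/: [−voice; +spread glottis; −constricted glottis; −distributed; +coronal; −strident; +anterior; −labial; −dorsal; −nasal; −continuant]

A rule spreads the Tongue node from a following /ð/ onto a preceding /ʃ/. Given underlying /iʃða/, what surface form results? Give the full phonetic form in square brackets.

[iθða]

Tongue immediately or transitively dominates [coronal], [strident], [anterior].
The target acquires /ð/'s values for everything under Tongue — [+coronal], [−strident], [+anterior] — while keeping its own [voice], [spread glottis], [constricted glottis], ….
The resulting bundle matches /θ/ in the inventory; substituting it for /ʃ/ gives [iθða].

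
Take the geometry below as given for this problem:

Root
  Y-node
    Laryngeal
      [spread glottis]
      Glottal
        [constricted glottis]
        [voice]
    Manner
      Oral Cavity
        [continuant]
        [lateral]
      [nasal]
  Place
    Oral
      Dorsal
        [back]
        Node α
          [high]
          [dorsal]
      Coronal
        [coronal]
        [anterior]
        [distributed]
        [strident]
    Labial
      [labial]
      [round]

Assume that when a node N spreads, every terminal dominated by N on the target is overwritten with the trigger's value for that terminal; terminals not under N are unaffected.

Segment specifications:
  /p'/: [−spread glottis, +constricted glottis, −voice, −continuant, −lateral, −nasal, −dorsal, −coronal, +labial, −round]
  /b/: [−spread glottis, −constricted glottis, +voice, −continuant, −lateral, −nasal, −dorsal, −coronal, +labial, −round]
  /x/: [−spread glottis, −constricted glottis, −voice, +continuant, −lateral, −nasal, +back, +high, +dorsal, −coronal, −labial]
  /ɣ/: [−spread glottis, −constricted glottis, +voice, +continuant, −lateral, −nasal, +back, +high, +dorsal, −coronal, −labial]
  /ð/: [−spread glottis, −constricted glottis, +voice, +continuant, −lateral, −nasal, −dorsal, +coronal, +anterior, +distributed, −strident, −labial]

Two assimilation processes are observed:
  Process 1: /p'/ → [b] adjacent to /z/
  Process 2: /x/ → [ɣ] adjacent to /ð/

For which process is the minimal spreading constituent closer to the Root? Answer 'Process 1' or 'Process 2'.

Process 1

Process 1: the features that change are [voice], [constricted glottis]; the minimal node is Glottal (depth 3).
In Process 2, [voice] changes, so the minimal spreading node is [voice] at depth 4.
Glottal is closer to Root than [voice], so Process 1 spreads the higher node.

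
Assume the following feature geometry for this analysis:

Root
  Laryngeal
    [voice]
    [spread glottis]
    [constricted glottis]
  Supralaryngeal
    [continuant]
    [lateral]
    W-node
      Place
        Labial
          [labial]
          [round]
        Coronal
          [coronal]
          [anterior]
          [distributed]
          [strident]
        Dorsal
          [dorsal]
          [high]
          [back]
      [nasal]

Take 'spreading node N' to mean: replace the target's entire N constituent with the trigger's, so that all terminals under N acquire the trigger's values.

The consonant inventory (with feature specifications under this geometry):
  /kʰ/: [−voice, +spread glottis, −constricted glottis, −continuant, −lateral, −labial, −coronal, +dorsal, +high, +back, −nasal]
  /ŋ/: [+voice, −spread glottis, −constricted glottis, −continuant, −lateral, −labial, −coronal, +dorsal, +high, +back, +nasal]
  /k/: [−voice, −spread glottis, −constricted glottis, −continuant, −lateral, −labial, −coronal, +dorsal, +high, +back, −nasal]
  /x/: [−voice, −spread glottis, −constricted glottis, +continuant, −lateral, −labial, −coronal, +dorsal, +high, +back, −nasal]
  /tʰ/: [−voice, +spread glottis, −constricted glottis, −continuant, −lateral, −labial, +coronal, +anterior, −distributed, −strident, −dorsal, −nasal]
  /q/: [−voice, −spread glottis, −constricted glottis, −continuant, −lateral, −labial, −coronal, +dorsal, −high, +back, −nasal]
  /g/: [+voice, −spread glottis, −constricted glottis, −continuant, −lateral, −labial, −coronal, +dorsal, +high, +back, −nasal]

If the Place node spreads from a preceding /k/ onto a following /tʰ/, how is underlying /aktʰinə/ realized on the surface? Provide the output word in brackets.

The Place node dominates the terminals [labial], [round], [coronal], [anterior], [distributed], [strident], [dorsal], [high], [back].
After delinking /tʰ/'s Place and linking /k/'s, the affected terminals become [−labial], [−coronal], [+dorsal], [+high], [+back]; [voice], [spread glottis], [constricted glottis], … (outside Place) are retained from /tʰ/.
This feature bundle is that of [kʰ], so /aktʰinə/ surfaces as [akkʰinə].

[akkʰinə]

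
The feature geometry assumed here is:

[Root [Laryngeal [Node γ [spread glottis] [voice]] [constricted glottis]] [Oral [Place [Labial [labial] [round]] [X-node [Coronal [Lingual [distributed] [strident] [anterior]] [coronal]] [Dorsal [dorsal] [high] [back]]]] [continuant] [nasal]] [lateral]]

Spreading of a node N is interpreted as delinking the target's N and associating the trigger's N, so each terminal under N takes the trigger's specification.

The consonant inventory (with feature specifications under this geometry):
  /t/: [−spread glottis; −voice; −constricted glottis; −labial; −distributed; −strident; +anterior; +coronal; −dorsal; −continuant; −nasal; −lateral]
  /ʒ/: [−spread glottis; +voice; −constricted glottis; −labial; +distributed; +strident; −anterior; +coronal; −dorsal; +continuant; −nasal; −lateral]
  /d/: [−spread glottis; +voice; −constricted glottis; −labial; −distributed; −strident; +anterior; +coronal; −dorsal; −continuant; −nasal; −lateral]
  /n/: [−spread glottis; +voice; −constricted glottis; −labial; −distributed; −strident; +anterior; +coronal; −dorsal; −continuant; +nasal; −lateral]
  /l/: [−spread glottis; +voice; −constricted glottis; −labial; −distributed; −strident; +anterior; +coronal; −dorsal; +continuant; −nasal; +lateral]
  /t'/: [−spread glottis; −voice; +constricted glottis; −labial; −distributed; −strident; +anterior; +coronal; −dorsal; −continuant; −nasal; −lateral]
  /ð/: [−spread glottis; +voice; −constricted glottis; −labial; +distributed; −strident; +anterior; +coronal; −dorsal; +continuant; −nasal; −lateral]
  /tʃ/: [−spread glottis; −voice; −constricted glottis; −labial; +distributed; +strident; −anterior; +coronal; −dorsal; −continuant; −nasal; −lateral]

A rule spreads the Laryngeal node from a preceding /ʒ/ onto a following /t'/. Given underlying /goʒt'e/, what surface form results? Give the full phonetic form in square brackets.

[goʒde]

The Laryngeal node dominates the terminals [spread glottis], [voice], [constricted glottis].
The target acquires /ʒ/'s values for everything under Laryngeal — [−spread glottis], [+voice], [−constricted glottis] — while keeping its own [labial], [distributed], [strident], ….
The resulting bundle matches /d/ in the inventory; substituting it for /t'/ gives [goʒde].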